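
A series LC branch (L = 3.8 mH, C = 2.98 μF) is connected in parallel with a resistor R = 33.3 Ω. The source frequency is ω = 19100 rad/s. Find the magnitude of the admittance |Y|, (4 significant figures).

35.10 mS

X_L = ωL = 72.58 Ω
X_C = 1/(ωC) = 17.57 Ω
Branch 1: Z₁ = R = 33.30 Ω
Branch 2 (series LC): Z₂ = j(X_L − X_C) = j55.01 Ω
Parallel: Z = Z₁Z₂/(Z₁+Z₂), |Z| = 28.49 Ω, ∠Z = 31.19°
|Y| = 1/|Z| = 35.10 mS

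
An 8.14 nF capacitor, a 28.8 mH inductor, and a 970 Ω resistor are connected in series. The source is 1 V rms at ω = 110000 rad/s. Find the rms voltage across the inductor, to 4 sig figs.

1.396 V

X_L = ωL = 3168 Ω
X_C = 1/(ωC) = 1117 Ω
Net reactance X = X_L − X_C = 2051 Ω
Z = 970.0 + j2051 Ω
|Z| = √(970.0² + 2051²) = 2269 Ω
I = V/|Z| = 440.7 μA
V_L = I·|Z_L| = 0.0004407 × 3168 = 1.396 V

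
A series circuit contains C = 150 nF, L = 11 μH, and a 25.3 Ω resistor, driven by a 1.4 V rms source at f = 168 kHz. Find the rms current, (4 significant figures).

54.16 mA

ω = 2πf = 1.056e+06 rad/s
X_L = ωL = 11.61 Ω
X_C = 1/(ωC) = 6.316 Ω
Net reactance X = X_L − X_C = 5.296 Ω
Z = 25.30 + j5.296 Ω
|Z| = √(25.30² + 5.296²) = 25.85 Ω
I = V/|Z| = 1.4/25.85 = 54.16 mA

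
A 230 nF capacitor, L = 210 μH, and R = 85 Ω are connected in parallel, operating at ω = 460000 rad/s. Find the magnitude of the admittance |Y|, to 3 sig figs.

X_L = ωL = 96.6 Ω
X_C = 1/(ωC) = 9.45 Ω
Parallel: admittances add. Y = 1/R + 1/(jωL) + jωC
Y = (0.0118 + j0.0954) S
|Y| = 0.0962 S → |Z| = 1/|Y| = 10.4 Ω, ∠Z = −∠Y = -83.0°

96.2 mS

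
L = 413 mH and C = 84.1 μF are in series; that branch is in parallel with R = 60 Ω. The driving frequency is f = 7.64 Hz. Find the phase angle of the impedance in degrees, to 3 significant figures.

-14.8°

ω = 2πf = 48.00 rad/s
X_L = ωL = 19.8 Ω
X_C = 1/(ωC) = 248 Ω
Branch 1: Z₁ = R = 60.0 Ω
Branch 2 (series LC): Z₂ = j(X_L − X_C) = −j228 Ω
Parallel: Z = Z₁Z₂/(Z₁+Z₂), |Z| = 58.0 Ω, ∠Z = -14.8°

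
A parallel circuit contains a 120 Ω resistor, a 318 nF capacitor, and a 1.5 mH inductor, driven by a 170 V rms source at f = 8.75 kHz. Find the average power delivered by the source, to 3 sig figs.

241 W

ω = 2πf = 54980 rad/s
X_L = ωL = 82.5 Ω
X_C = 1/(ωC) = 57.2 Ω
Parallel: admittances add. Y = 1/R + 1/(jωL) + jωC
Y = (0.00833 + j0.00536) S
|Y| = 0.00991 S → |Z| = 1/|Y| = 101 Ω, ∠Z = −∠Y = -32.7°
I = V/|Z| = 1.68 A
P = VI cos φ = 170 × 1.68 × cos(-32.7°) = 241 W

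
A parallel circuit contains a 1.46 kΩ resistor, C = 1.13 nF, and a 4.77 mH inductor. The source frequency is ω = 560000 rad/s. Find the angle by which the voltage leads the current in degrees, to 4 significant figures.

-20.67°

X_L = ωL = 2671 Ω
X_C = 1/(ωC) = 1580 Ω
Parallel: admittances add. Y = 1/R + 1/(jωL) + jωC
Y = (0.0006849 + j0.0002584) S
|Y| = 0.0007321 S → |Z| = 1/|Y| = 1366 Ω, ∠Z = −∠Y = -20.67°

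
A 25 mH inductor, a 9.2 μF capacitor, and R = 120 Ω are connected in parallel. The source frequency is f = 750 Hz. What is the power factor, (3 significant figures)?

ω = 2πf = 4712 rad/s
X_L = ωL = 118 Ω
X_C = 1/(ωC) = 23.1 Ω
Parallel: admittances add. Y = 1/R + 1/(jωL) + jωC
Y = (0.00833 + j0.0349) S
|Y| = 0.0358 S → |Z| = 1/|Y| = 27.9 Ω, ∠Z = −∠Y = -76.6°
cos φ = cos(-76.6°) = 0.232

0.232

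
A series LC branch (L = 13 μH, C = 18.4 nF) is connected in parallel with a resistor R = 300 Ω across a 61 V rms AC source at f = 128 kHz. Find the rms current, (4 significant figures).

1.087 A

ω = 2πf = 804200 rad/s
X_L = ωL = 10.46 Ω
X_C = 1/(ωC) = 67.58 Ω
Branch 1: Z₁ = R = 300.0 Ω
Branch 2 (series LC): Z₂ = j(X_L − X_C) = −j57.12 Ω
Parallel: Z = Z₁Z₂/(Z₁+Z₂), |Z| = 56.11 Ω, ∠Z = -79.22°
I = V/|Z| = 61/56.11 = 1.087 A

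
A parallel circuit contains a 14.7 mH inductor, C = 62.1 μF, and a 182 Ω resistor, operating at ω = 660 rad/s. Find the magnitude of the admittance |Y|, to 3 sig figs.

62.3 mS

X_L = ωL = 9.70 Ω
X_C = 1/(ωC) = 24.4 Ω
Parallel: admittances add. Y = 1/R + 1/(jωL) + jωC
Y = (0.00549 − j0.0621) S
|Y| = 0.0623 S → |Z| = 1/|Y| = 16.0 Ω, ∠Z = −∠Y = 84.9°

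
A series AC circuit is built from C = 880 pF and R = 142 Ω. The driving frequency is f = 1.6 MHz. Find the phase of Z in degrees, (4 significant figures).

-38.52°

ω = 2πf = 1.005e+07 rad/s
X_C = 1/(ωC) = 113.0 Ω
Z = 142.0 − j113.0 Ω
|Z| = √(142.0² + 113.0²) = 181.5 Ω
∠Z = arctan(-113.0/142.0) = -38.52°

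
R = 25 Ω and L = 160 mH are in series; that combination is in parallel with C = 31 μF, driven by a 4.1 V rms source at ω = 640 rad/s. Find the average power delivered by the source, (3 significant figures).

X_L = ωL = 102 Ω
X_C = 1/(ωC) = 50.4 Ω
Branch 1 (R+jX_L): Z₁ = 25.0 + j102 Ω, |Z₁| = 105 Ω
Branch 2 (−jX_C): Z₂ = −j50.4 Ω
Parallel: Z = Z₁Z₂/(Z₁+Z₂), |Z| = 92.1 Ω, ∠Z = -78.0°
I = V/|Z| = 44.5 mA
P = VI cos φ = 4.1 × 0.0445 × cos(-78.0°) = 37.8 mW

37.8 mW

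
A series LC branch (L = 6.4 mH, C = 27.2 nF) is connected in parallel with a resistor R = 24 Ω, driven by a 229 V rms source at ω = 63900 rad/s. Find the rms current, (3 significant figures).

X_L = ωL = 409 Ω
X_C = 1/(ωC) = 575 Ω
Branch 1: Z₁ = R = 24.0 Ω
Branch 2 (series LC): Z₂ = j(X_L − X_C) = −j166 Ω
Parallel: Z = Z₁Z₂/(Z₁+Z₂), |Z| = 23.8 Ω, ∠Z = -8.21°
I = V/|Z| = 229/23.8 = 9.64 A

9.64 A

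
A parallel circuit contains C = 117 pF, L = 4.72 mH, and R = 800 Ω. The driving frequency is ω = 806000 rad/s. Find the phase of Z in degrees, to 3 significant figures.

7.68°

X_L = ωL = 3800 Ω
X_C = 1/(ωC) = 10600 Ω
Parallel: admittances add. Y = 1/R + 1/(jωL) + jωC
Y = (0.00125 − j0.000169) S
|Y| = 0.00126 S → |Z| = 1/|Y| = 793 Ω, ∠Z = −∠Y = 7.68°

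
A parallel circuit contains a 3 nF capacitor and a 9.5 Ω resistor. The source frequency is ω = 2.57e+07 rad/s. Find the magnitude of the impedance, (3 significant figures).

7.66 Ω

X_C = 1/(ωC) = 13.0 Ω
Parallel: admittances add. Y = 1/R + jωC
Y = (0.105 + j0.0771) S
|Y| = 0.130 S → |Z| = 1/|Y| = 7.66 Ω, ∠Z = −∠Y = -36.2°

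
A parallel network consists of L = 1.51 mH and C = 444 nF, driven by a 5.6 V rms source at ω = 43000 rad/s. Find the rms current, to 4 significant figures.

20.67 mA

X_L = ωL = 64.93 Ω
X_C = 1/(ωC) = 52.38 Ω
Parallel: admittances add. Y = 1/(jωL) + jωC
Y = (0 + j0.003691) S
|Y| = 0.003691 S → |Z| = 1/|Y| = 270.9 Ω, ∠Z = −∠Y = -90.00°
I = V/|Z| = 5.6/270.9 = 20.67 mA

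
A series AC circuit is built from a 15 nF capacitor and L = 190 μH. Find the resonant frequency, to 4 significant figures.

ω₀ = 1/√(LC) = 1/√(0.00019 × 1.5e-08) = 592300 rad/s
f₀ = ω₀/(2π) = 94.28 kHz

94.28 kHz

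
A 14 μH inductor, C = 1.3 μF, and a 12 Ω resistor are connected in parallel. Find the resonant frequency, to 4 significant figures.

37.31 kHz

ω₀ = 1/√(LC) = 1/√(1.4e-05 × 1.3e-06) = 234400 rad/s
f₀ = ω₀/(2π) = 37.31 kHz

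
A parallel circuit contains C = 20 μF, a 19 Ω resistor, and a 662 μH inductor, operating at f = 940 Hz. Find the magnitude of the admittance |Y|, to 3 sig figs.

ω = 2πf = 5906 rad/s
X_L = ωL = 3.91 Ω
X_C = 1/(ωC) = 8.47 Ω
Parallel: admittances add. Y = 1/R + 1/(jωL) + jωC
Y = (0.0526 − j0.138) S
|Y| = 0.147 S → |Z| = 1/|Y| = 6.79 Ω, ∠Z = −∠Y = 69.1°

147 mS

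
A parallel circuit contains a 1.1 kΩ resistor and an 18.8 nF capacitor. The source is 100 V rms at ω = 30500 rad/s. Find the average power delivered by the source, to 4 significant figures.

9.091 W

X_C = 1/(ωC) = 1744 Ω
Parallel: admittances add. Y = 1/R + jωC
Y = (0.0009091 + j0.0005734) S
|Y| = 0.001075 S → |Z| = 1/|Y| = 930.4 Ω, ∠Z = −∠Y = -32.24°
I = V/|Z| = 107.5 mA
P = VI cos φ = 100 × 0.1075 × cos(-32.24°) = 9.091 W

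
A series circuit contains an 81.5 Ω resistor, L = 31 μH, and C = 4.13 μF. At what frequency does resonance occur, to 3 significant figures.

ω₀ = 1/√(LC) = 1/√(3.1e-05 × 4.13e-06) = 88380 rad/s
f₀ = ω₀/(2π) = 14.1 kHz

14.1 kHz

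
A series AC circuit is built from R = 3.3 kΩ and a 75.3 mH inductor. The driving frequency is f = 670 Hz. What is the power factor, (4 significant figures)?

ω = 2πf = 4210 rad/s
X_L = ωL = 317.0 Ω
Z = 3300 + j317.0 Ω
|Z| = √(3300² + 317.0²) = 3315 Ω
∠Z = arctan(317.0/3300) = 5.487°
cos φ = cos(5.487°) = 0.9954

0.9954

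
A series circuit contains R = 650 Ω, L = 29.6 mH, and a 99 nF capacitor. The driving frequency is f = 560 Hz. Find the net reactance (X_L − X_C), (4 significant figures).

-2767 Ω

ω = 2πf = 3519 rad/s
X_L = ωL = 104.2 Ω
X_C = 1/(ωC) = 2871 Ω
X = 104.2 − 2871 = -2767 Ω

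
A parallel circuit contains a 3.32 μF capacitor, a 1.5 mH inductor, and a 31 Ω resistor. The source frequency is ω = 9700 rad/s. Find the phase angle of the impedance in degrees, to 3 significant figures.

X_L = ωL = 14.6 Ω
X_C = 1/(ωC) = 31.1 Ω
Parallel: admittances add. Y = 1/R + 1/(jωL) + jωC
Y = (0.0323 − j0.0365) S
|Y| = 0.0487 S → |Z| = 1/|Y| = 20.5 Ω, ∠Z = −∠Y = 48.5°

48.5°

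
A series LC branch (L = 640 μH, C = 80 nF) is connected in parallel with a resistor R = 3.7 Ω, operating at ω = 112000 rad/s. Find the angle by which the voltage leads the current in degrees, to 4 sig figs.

-5.294°

X_L = ωL = 71.68 Ω
X_C = 1/(ωC) = 111.6 Ω
Branch 1: Z₁ = R = 3.700 Ω
Branch 2 (series LC): Z₂ = j(X_L − X_C) = −j39.93 Ω
Parallel: Z = Z₁Z₂/(Z₁+Z₂), |Z| = 3.684 Ω, ∠Z = -5.294°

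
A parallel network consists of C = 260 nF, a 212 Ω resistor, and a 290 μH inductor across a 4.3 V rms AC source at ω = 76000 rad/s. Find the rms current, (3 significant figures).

112 mA

X_L = ωL = 22.0 Ω
X_C = 1/(ωC) = 50.6 Ω
Parallel: admittances add. Y = 1/R + 1/(jωL) + jωC
Y = (0.00472 − j0.0256) S
|Y| = 0.0260 S → |Z| = 1/|Y| = 38.4 Ω, ∠Z = −∠Y = 79.6°
I = V/|Z| = 4.3/38.4 = 112 mA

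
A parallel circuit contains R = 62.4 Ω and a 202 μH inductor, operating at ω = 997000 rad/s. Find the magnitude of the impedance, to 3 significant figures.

X_L = ωL = 201 Ω
Parallel: admittances add. Y = 1/R + 1/(jωL)
Y = (0.0160 − j0.00497) S
|Y| = 0.0168 S → |Z| = 1/|Y| = 59.6 Ω, ∠Z = −∠Y = 17.2°

59.6 Ω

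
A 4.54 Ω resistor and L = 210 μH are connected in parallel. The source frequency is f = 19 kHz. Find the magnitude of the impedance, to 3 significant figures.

4.47 Ω

ω = 2πf = 119400 rad/s
X_L = ωL = 25.1 Ω
Parallel: admittances add. Y = 1/R + 1/(jωL)
Y = (0.220 − j0.0399) S
|Y| = 0.224 S → |Z| = 1/|Y| = 4.47 Ω, ∠Z = −∠Y = 10.3°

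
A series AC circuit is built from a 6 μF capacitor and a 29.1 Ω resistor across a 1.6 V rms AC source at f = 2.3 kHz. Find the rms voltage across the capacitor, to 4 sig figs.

0.5895 V

ω = 2πf = 14450 rad/s
X_C = 1/(ωC) = 11.53 Ω
Z = 29.10 − j11.53 Ω
|Z| = √(29.10² + 11.53²) = 31.30 Ω
I = V/|Z| = 51.11 mA
V_C = I·|Z_C| = 0.05111 × 11.53 = 0.5895 V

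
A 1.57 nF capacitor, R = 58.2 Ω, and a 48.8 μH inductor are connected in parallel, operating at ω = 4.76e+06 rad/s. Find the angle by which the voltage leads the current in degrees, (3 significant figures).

X_L = ωL = 232 Ω
X_C = 1/(ωC) = 134 Ω
Parallel: admittances add. Y = 1/R + 1/(jωL) + jωC
Y = (0.0172 + j0.00317) S
|Y| = 0.0175 S → |Z| = 1/|Y| = 57.2 Ω, ∠Z = −∠Y = -10.4°

-10.4°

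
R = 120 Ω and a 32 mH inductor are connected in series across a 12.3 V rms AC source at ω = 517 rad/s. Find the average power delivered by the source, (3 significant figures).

1.24 W

X_L = ωL = 16.5 Ω
Z = 120 + j16.5 Ω
|Z| = √(120² + 16.5²) = 121 Ω
∠Z = arctan(16.5/120) = 7.85°
I = V/|Z| = 102 mA
P = VI cos φ = 12.3 × 0.102 × cos(7.85°) = 1.24 W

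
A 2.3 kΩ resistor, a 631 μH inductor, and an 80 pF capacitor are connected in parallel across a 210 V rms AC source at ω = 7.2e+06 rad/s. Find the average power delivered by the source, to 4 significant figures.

X_L = ωL = 4543 Ω
X_C = 1/(ωC) = 1736 Ω
Parallel: admittances add. Y = 1/R + 1/(jωL) + jωC
Y = (0.0004348 + j0.0003559) S
|Y| = 0.0005619 S → |Z| = 1/|Y| = 1780 Ω, ∠Z = −∠Y = -39.30°
I = V/|Z| = 118.0 mA
P = VI cos φ = 210 × 0.1180 × cos(-39.30°) = 19.17 W

19.17 W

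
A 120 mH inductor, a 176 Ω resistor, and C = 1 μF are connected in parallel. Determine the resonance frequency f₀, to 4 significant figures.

ω₀ = 1/√(LC) = 1/√(0.12 × 1e-06) = 2887 rad/s
f₀ = ω₀/(2π) = 459.4 Hz

459.4 Hz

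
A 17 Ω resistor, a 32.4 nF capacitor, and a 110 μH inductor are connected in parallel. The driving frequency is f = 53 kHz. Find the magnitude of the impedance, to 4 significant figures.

16.37 Ω

ω = 2πf = 333000 rad/s
X_L = ωL = 36.63 Ω
X_C = 1/(ωC) = 92.68 Ω
Parallel: admittances add. Y = 1/R + 1/(jωL) + jωC
Y = (0.05882 − j0.01651) S
|Y| = 0.06110 S → |Z| = 1/|Y| = 16.37 Ω, ∠Z = −∠Y = 15.68°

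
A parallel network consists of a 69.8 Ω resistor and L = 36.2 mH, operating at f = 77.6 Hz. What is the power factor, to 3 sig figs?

ω = 2πf = 487.6 rad/s
X_L = ωL = 17.7 Ω
Parallel: admittances add. Y = 1/R + 1/(jωL)
Y = (0.0143 − j0.0567) S
|Y| = 0.0584 S → |Z| = 1/|Y| = 17.1 Ω, ∠Z = −∠Y = 75.8°
cos φ = cos(75.8°) = 0.245

0.245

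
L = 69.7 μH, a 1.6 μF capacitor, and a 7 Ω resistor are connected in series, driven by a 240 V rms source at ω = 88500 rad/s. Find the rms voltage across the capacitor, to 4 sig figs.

X_L = ωL = 6.168 Ω
X_C = 1/(ωC) = 7.062 Ω
Net reactance X = X_L − X_C = -0.8937 Ω
Z = 7.000 − j0.8937 Ω
|Z| = √(7.000² + 0.8937²) = 7.057 Ω
I = V/|Z| = 34.01 A
V_C = I·|Z_C| = 34.01 × 7.062 = 240.2 V

240.2 V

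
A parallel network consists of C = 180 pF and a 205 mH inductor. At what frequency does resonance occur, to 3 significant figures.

ω₀ = 1/√(LC) = 1/√(0.205 × 1.8e-10) = 164600 rad/s
f₀ = ω₀/(2π) = 26.2 kHz

26.2 kHz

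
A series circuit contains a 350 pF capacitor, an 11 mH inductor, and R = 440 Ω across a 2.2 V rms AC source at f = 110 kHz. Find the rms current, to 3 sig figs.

ω = 2πf = 691200 rad/s
X_L = ωL = 7600 Ω
X_C = 1/(ωC) = 4130 Ω
Net reactance X = X_L − X_C = 3470 Ω
Z = 440 + j3470 Ω
|Z| = √(440² + 3470²) = 3500 Ω
I = V/|Z| = 2.2/3500 = 629 μA

629 μA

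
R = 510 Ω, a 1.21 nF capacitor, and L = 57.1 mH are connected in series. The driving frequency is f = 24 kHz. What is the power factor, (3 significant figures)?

0.161

ω = 2πf = 150800 rad/s
X_L = ωL = 8610 Ω
X_C = 1/(ωC) = 5480 Ω
Net reactance X = X_L − X_C = 3130 Ω
Z = 510 + j3130 Ω
|Z| = √(510² + 3130²) = 3170 Ω
∠Z = arctan(3130/510) = 80.7°
cos φ = cos(80.7°) = 0.161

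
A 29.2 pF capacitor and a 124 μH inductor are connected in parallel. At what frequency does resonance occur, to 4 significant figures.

2.645 MHz

ω₀ = 1/√(LC) = 1/√(0.000124 × 2.92e-11) = 1.662e+07 rad/s
f₀ = ω₀/(2π) = 2.645 MHz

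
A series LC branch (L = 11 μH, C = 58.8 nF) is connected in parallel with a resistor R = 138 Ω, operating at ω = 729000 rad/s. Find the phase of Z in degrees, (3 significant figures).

X_L = ωL = 8.02 Ω
X_C = 1/(ωC) = 23.3 Ω
Branch 1: Z₁ = R = 138 Ω
Branch 2 (series LC): Z₂ = j(X_L − X_C) = −j15.3 Ω
Parallel: Z = Z₁Z₂/(Z₁+Z₂), |Z| = 15.2 Ω, ∠Z = -83.7°

-83.7°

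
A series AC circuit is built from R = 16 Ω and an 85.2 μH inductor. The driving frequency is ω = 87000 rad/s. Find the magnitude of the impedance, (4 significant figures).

17.63 Ω

X_L = ωL = 7.412 Ω
Z = 16.00 + j7.412 Ω
|Z| = √(16.00² + 7.412²) = 17.63 Ω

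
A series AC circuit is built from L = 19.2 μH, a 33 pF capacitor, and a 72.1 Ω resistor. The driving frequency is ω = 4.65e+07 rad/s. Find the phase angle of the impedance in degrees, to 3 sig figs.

73.4°

X_L = ωL = 893 Ω
X_C = 1/(ωC) = 652 Ω
Net reactance X = X_L − X_C = 241 Ω
Z = 72.1 + j241 Ω
|Z| = √(72.1² + 241²) = 252 Ω
∠Z = arctan(241/72.1) = 73.4°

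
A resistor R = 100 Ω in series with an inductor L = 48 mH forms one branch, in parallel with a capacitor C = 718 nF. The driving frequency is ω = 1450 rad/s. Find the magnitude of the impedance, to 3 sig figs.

131 Ω

X_L = ωL = 69.6 Ω
X_C = 1/(ωC) = 961 Ω
Branch 1 (R+jX_L): Z₁ = 100 + j69.6 Ω, |Z₁| = 122 Ω
Branch 2 (−jX_C): Z₂ = −j961 Ω
Parallel: Z = Z₁Z₂/(Z₁+Z₂), |Z| = 131 Ω, ∠Z = 28.4°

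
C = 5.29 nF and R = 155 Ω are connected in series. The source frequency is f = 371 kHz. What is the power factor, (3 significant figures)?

0.886

ω = 2πf = 2.331e+06 rad/s
X_C = 1/(ωC) = 81.1 Ω
Z = 155 − j81.1 Ω
|Z| = √(155² + 81.1²) = 175 Ω
∠Z = arctan(-81.1/155) = -27.6°
cos φ = cos(-27.6°) = 0.886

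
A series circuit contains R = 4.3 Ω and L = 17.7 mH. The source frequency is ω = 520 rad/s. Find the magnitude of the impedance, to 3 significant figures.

10.2 Ω

X_L = ωL = 9.20 Ω
Z = 4.30 + j9.20 Ω
|Z| = √(4.30² + 9.20²) = 10.2 Ω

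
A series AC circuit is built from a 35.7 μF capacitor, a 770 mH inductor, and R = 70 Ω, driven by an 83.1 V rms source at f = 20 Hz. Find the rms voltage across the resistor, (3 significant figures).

ω = 2πf = 125.7 rad/s
X_L = ωL = 96.8 Ω
X_C = 1/(ωC) = 223 Ω
Net reactance X = X_L − X_C = -126 Ω
Z = 70.0 − j126 Ω
|Z| = √(70.0² + 126²) = 144 Ω
I = V/|Z| = 576 mA
V_R = I·|Z_R| = 0.576 × 70.0 = 40.3 V

40.3 V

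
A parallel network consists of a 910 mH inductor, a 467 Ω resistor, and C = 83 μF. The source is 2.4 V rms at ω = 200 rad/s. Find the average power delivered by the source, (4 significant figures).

X_L = ωL = 182.0 Ω
X_C = 1/(ωC) = 60.24 Ω
Parallel: admittances add. Y = 1/R + 1/(jωL) + jωC
Y = (0.002141 + j0.01111) S
|Y| = 0.01131 S → |Z| = 1/|Y| = 88.42 Ω, ∠Z = −∠Y = -79.09°
I = V/|Z| = 27.14 mA
P = VI cos φ = 2.4 × 0.02714 × cos(-79.09°) = 12.33 mW

12.33 mW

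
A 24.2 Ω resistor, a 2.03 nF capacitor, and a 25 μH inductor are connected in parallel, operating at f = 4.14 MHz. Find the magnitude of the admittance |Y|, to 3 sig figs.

ω = 2πf = 2.601e+07 rad/s
X_L = ωL = 650 Ω
X_C = 1/(ωC) = 18.9 Ω
Parallel: admittances add. Y = 1/R + 1/(jωL) + jωC
Y = (0.0413 + j0.0513) S
|Y| = 0.0658 S → |Z| = 1/|Y| = 15.2 Ω, ∠Z = −∠Y = -51.1°

65.8 mS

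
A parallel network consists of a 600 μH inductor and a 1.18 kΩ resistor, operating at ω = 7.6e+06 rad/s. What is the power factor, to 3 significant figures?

X_L = ωL = 4560 Ω
Parallel: admittances add. Y = 1/R + 1/(jωL)
Y = (0.000847 − j0.000219) S
|Y| = 0.000875 S → |Z| = 1/|Y| = 1140 Ω, ∠Z = −∠Y = 14.5°
cos φ = cos(14.5°) = 0.968

0.968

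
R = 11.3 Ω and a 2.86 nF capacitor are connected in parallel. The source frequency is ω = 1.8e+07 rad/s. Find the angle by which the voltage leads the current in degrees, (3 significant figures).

-30.2°

X_C = 1/(ωC) = 19.4 Ω
Parallel: admittances add. Y = 1/R + jωC
Y = (0.0885 + j0.0515) S
|Y| = 0.102 S → |Z| = 1/|Y| = 9.77 Ω, ∠Z = −∠Y = -30.2°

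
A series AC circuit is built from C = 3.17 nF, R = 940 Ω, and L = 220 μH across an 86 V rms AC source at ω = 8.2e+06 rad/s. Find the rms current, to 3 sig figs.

X_L = ωL = 1800 Ω
X_C = 1/(ωC) = 38.5 Ω
Net reactance X = X_L − X_C = 1770 Ω
Z = 940 + j1770 Ω
|Z| = √(940² + 1770²) = 2000 Ω
I = V/|Z| = 86/2000 = 43.0 mA

43.0 mA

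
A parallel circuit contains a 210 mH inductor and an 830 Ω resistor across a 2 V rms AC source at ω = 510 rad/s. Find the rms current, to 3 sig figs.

18.8 mA

X_L = ωL = 107 Ω
Parallel: admittances add. Y = 1/R + 1/(jωL)
Y = (0.00120 − j0.00934) S
|Y| = 0.00941 S → |Z| = 1/|Y| = 106 Ω, ∠Z = −∠Y = 82.6°
I = V/|Z| = 2/106 = 18.8 mA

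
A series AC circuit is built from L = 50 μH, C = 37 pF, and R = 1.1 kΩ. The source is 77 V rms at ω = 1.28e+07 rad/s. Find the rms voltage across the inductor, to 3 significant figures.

26.8 V

X_L = ωL = 640 Ω
X_C = 1/(ωC) = 2110 Ω
Net reactance X = X_L − X_C = -1470 Ω
Z = 1100 − j1470 Ω
|Z| = √(1100² + 1470²) = 1840 Ω
I = V/|Z| = 41.9 mA
V_L = I·|Z_L| = 0.0419 × 640 = 26.8 V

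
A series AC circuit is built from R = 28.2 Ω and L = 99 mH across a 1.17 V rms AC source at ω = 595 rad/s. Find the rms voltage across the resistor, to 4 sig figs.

0.5052 V

X_L = ωL = 58.91 Ω
Z = 28.20 + j58.91 Ω
|Z| = √(28.20² + 58.91²) = 65.31 Ω
I = V/|Z| = 17.92 mA
V_R = I·|Z_R| = 0.01792 × 28.20 = 0.5052 V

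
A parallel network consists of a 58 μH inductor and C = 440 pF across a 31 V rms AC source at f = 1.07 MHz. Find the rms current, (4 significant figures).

12.20 mA

ω = 2πf = 6.723e+06 rad/s
X_L = ωL = 389.9 Ω
X_C = 1/(ωC) = 338.1 Ω
Parallel: admittances add. Y = 1/(jωL) + jωC
Y = (0 + j0.0003936) S
|Y| = 0.0003936 S → |Z| = 1/|Y| = 2541 Ω, ∠Z = −∠Y = -90.00°
I = V/|Z| = 31/2541 = 12.20 mA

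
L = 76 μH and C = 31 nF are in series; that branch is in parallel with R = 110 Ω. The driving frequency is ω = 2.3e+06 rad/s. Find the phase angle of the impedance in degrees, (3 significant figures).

X_L = ωL = 175 Ω
X_C = 1/(ωC) = 14.0 Ω
Branch 1: Z₁ = R = 110 Ω
Branch 2 (series LC): Z₂ = j(X_L − X_C) = j161 Ω
Parallel: Z = Z₁Z₂/(Z₁+Z₂), |Z| = 90.8 Ω, ∠Z = 34.4°

34.4°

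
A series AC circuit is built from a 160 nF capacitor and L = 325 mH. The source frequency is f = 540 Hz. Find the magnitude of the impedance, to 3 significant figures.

739 Ω

ω = 2πf = 3393 rad/s
X_L = ωL = 1100 Ω
X_C = 1/(ωC) = 1840 Ω
Net reactance X = X_L − X_C = -739 Ω
Z = − j739 Ω
|Z| = √(0² + 739²) = 739 Ω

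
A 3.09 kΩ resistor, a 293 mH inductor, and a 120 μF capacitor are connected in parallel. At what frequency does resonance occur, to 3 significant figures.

ω₀ = 1/√(LC) = 1/√(0.293 × 0.00012) = 168.6 rad/s
f₀ = ω₀/(2π) = 26.8 Hz

26.8 Hz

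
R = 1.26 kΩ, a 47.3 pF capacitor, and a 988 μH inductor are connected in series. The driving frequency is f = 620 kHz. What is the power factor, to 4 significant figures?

ω = 2πf = 3.896e+06 rad/s
X_L = ωL = 3849 Ω
X_C = 1/(ωC) = 5427 Ω
Net reactance X = X_L − X_C = -1578 Ω
Z = 1260 − j1578 Ω
|Z| = √(1260² + 1578²) = 2020 Ω
∠Z = arctan(-1578/1260) = -51.40°
cos φ = cos(-51.40°) = 0.6239

0.6239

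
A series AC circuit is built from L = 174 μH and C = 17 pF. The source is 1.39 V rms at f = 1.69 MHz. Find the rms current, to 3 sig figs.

ω = 2πf = 1.062e+07 rad/s
X_L = ωL = 1850 Ω
X_C = 1/(ωC) = 5540 Ω
Net reactance X = X_L − X_C = -3690 Ω
Z = − j3690 Ω
|Z| = √(0² + 3690²) = 3690 Ω
I = V/|Z| = 1.39/3690 = 376 μA

376 μA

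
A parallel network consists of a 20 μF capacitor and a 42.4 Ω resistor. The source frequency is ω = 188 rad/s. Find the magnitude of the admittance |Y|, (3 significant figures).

X_C = 1/(ωC) = 266 Ω
Parallel: admittances add. Y = 1/R + jωC
Y = (0.0236 + j0.00376) S
|Y| = 0.0239 S → |Z| = 1/|Y| = 41.9 Ω, ∠Z = −∠Y = -9.06°

23.9 mS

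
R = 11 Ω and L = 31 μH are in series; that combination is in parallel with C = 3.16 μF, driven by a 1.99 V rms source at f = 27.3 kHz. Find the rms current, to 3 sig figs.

ω = 2πf = 171500 rad/s
X_L = ωL = 5.32 Ω
X_C = 1/(ωC) = 1.84 Ω
Branch 1 (R+jX_L): Z₁ = 11.0 + j5.32 Ω, |Z₁| = 12.2 Ω
Branch 2 (−jX_C): Z₂ = −j1.84 Ω
Parallel: Z = Z₁Z₂/(Z₁+Z₂), |Z| = 1.95 Ω, ∠Z = -81.7°
I = V/|Z| = 1.99/1.95 = 1.02 A

1.02 A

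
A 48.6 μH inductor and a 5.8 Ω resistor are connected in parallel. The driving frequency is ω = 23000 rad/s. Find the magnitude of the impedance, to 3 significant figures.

X_L = ωL = 1.12 Ω
Parallel: admittances add. Y = 1/R + 1/(jωL)
Y = (0.172 − j0.895) S
|Y| = 0.911 S → |Z| = 1/|Y| = 1.10 Ω, ∠Z = −∠Y = 79.1°

1.10 Ω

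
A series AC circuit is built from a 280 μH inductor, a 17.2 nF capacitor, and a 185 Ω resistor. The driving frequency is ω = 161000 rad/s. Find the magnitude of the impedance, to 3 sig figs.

X_L = ωL = 45.1 Ω
X_C = 1/(ωC) = 361 Ω
Net reactance X = X_L − X_C = -316 Ω
Z = 185 − j316 Ω
|Z| = √(185² + 316²) = 366 Ω

366 Ω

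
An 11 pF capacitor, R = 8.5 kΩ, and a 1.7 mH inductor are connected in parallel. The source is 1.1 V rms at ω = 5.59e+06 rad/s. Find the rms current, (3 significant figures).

X_L = ωL = 9500 Ω
X_C = 1/(ωC) = 16300 Ω
Parallel: admittances add. Y = 1/R + 1/(jωL) + jωC
Y = (0.000118 − j4.37e-05) S
|Y| = 0.000126 S → |Z| = 1/|Y| = 7970 Ω, ∠Z = −∠Y = 20.4°
I = V/|Z| = 1.1/7970 = 138 μA

138 μA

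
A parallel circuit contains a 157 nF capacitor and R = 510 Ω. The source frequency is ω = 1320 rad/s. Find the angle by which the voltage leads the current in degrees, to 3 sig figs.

X_C = 1/(ωC) = 4830 Ω
Parallel: admittances add. Y = 1/R + jωC
Y = (0.00196 + j0.000207) S
|Y| = 0.00197 S → |Z| = 1/|Y| = 507 Ω, ∠Z = −∠Y = -6.03°

-6.03°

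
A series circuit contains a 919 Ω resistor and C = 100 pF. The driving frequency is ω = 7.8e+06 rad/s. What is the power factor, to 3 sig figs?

0.583

X_C = 1/(ωC) = 1280 Ω
Z = 919 − j1280 Ω
|Z| = √(919² + 1280²) = 1580 Ω
∠Z = arctan(-1280/919) = -54.4°
cos φ = cos(-54.4°) = 0.583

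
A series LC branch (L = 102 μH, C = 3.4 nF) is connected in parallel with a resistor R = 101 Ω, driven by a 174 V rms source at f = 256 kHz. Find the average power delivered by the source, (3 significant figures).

300 W

ω = 2πf = 1.608e+06 rad/s
X_L = ωL = 164 Ω
X_C = 1/(ωC) = 183 Ω
Branch 1: Z₁ = R = 101 Ω
Branch 2 (series LC): Z₂ = j(X_L − X_C) = −j18.8 Ω
Parallel: Z = Z₁Z₂/(Z₁+Z₂), |Z| = 18.5 Ω, ∠Z = -79.5°
I = V/|Z| = 9.42 A
P = VI cos φ = 174 × 9.42 × cos(-79.5°) = 300 W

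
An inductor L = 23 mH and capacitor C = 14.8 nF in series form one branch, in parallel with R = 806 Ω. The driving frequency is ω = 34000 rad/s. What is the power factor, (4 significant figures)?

X_L = ωL = 782.0 Ω
X_C = 1/(ωC) = 1987 Ω
Branch 1: Z₁ = R = 806.0 Ω
Branch 2 (series LC): Z₂ = j(X_L − X_C) = −j1205 Ω
Parallel: Z = Z₁Z₂/(Z₁+Z₂), |Z| = 670.0 Ω, ∠Z = -33.77°
cos φ = cos(-33.77°) = 0.8313

0.8313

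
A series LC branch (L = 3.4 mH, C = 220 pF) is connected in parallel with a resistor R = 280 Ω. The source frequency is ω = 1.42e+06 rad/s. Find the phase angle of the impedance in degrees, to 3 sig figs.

X_L = ωL = 4830 Ω
X_C = 1/(ωC) = 3200 Ω
Branch 1: Z₁ = R = 280 Ω
Branch 2 (series LC): Z₂ = j(X_L − X_C) = j1630 Ω
Parallel: Z = Z₁Z₂/(Z₁+Z₂), |Z| = 276 Ω, ∠Z = 9.76°

9.76°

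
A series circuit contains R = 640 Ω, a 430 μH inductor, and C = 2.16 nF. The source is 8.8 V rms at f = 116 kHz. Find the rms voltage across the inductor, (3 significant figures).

ω = 2πf = 728800 rad/s
X_L = ωL = 313 Ω
X_C = 1/(ωC) = 635 Ω
Net reactance X = X_L − X_C = -322 Ω
Z = 640 − j322 Ω
|Z| = √(640² + 322²) = 716 Ω
I = V/|Z| = 12.3 mA
V_L = I·|Z_L| = 0.0123 × 313 = 3.85 V

3.85 V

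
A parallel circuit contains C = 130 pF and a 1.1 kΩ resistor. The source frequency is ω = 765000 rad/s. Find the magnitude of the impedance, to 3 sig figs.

1090 Ω

X_C = 1/(ωC) = 10100 Ω
Parallel: admittances add. Y = 1/R + jωC
Y = (0.000909 + j9.94e-05) S
|Y| = 0.000915 S → |Z| = 1/|Y| = 1090 Ω, ∠Z = −∠Y = -6.24°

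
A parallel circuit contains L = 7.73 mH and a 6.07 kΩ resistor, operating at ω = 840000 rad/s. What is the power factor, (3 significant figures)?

X_L = ωL = 6490 Ω
Parallel: admittances add. Y = 1/R + 1/(jωL)
Y = (0.000165 − j0.000154) S
|Y| = 0.000226 S → |Z| = 1/|Y| = 4430 Ω, ∠Z = −∠Y = 43.1°
cos φ = cos(43.1°) = 0.731

0.731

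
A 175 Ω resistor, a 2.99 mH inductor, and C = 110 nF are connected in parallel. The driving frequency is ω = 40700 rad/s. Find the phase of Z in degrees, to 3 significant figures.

X_L = ωL = 122 Ω
X_C = 1/(ωC) = 223 Ω
Parallel: admittances add. Y = 1/R + 1/(jωL) + jωC
Y = (0.00571 − j0.00374) S
|Y| = 0.00683 S → |Z| = 1/|Y| = 146 Ω, ∠Z = −∠Y = 33.2°

33.2°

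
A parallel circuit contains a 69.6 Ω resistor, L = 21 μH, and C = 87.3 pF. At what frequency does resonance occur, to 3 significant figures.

3.72 MHz

ω₀ = 1/√(LC) = 1/√(2.1e-05 × 8.73e-11) = 2.336e+07 rad/s
f₀ = ω₀/(2π) = 3.72 MHz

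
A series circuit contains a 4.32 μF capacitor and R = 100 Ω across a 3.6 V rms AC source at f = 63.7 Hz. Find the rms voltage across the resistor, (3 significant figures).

ω = 2πf = 400.2 rad/s
X_C = 1/(ωC) = 578 Ω
Z = 100 − j578 Ω
|Z| = √(100² + 578²) = 587 Ω
I = V/|Z| = 6.13 mA
V_R = I·|Z_R| = 0.00613 × 100 = 0.613 V

0.613 V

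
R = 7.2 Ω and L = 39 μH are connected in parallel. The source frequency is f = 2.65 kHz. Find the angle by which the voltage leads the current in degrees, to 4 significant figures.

ω = 2πf = 16650 rad/s
X_L = ωL = 0.6494 Ω
Parallel: admittances add. Y = 1/R + 1/(jωL)
Y = (0.1389 − j1.540) S
|Y| = 1.546 S → |Z| = 1/|Y| = 0.6467 Ω, ∠Z = −∠Y = 84.85°

84.85°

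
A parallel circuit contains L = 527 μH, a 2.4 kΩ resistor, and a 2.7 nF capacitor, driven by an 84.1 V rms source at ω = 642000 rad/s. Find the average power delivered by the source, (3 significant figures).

2.95 W

X_L = ωL = 338 Ω
X_C = 1/(ωC) = 577 Ω
Parallel: admittances add. Y = 1/R + 1/(jωL) + jωC
Y = (0.000417 − j0.00122) S
|Y| = 0.00129 S → |Z| = 1/|Y| = 774 Ω, ∠Z = −∠Y = 71.2°
I = V/|Z| = 109 mA
P = VI cos φ = 84.1 × 0.109 × cos(71.2°) = 2.95 W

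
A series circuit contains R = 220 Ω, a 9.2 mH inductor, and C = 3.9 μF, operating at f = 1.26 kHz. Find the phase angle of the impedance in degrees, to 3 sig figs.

ω = 2πf = 7917 rad/s
X_L = ωL = 72.8 Ω
X_C = 1/(ωC) = 32.4 Ω
Net reactance X = X_L − X_C = 40.4 Ω
Z = 220 + j40.4 Ω
|Z| = √(220² + 40.4²) = 224 Ω
∠Z = arctan(40.4/220) = 10.4°

10.4°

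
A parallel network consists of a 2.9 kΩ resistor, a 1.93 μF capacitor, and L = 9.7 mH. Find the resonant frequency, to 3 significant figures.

1.16 kHz

ω₀ = 1/√(LC) = 1/√(0.0097 × 1.93e-06) = 7309 rad/s
f₀ = ω₀/(2π) = 1.16 kHz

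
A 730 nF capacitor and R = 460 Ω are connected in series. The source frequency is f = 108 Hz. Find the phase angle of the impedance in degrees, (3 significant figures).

ω = 2πf = 678.6 rad/s
X_C = 1/(ωC) = 2020 Ω
Z = 460 − j2020 Ω
|Z| = √(460² + 2020²) = 2070 Ω
∠Z = arctan(-2020/460) = -77.2°

-77.2°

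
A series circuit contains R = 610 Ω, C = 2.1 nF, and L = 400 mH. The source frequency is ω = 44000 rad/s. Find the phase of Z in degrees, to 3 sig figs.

X_L = ωL = 17600 Ω
X_C = 1/(ωC) = 10800 Ω
Net reactance X = X_L − X_C = 6780 Ω
Z = 610 + j6780 Ω
|Z| = √(610² + 6780²) = 6800 Ω
∠Z = arctan(6780/610) = 84.9°

84.9°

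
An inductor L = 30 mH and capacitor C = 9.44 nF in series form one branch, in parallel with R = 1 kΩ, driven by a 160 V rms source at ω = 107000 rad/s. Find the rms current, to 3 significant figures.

175 mA

X_L = ωL = 3210 Ω
X_C = 1/(ωC) = 990 Ω
Branch 1: Z₁ = R = 1000 Ω
Branch 2 (series LC): Z₂ = j(X_L − X_C) = j2220 Ω
Parallel: Z = Z₁Z₂/(Z₁+Z₂), |Z| = 912 Ω, ∠Z = 24.2°
I = V/|Z| = 160/912 = 175 mA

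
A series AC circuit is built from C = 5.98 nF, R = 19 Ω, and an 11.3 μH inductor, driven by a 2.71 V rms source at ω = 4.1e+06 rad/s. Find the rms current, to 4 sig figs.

X_L = ωL = 46.33 Ω
X_C = 1/(ωC) = 40.79 Ω
Net reactance X = X_L − X_C = 5.544 Ω
Z = 19.00 + j5.544 Ω
|Z| = √(19.00² + 5.544²) = 19.79 Ω
I = V/|Z| = 2.71/19.79 = 136.9 mA

136.9 mA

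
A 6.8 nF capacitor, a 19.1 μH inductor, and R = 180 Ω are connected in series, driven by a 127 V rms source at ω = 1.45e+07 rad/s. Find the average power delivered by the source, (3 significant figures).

28.0 W

X_L = ωL = 277 Ω
X_C = 1/(ωC) = 10.1 Ω
Net reactance X = X_L − X_C = 267 Ω
Z = 180 + j267 Ω
|Z| = √(180² + 267²) = 322 Ω
∠Z = arctan(267/180) = 56.0°
I = V/|Z| = 395 mA
P = VI cos φ = 127 × 0.395 × cos(56.0°) = 28.0 W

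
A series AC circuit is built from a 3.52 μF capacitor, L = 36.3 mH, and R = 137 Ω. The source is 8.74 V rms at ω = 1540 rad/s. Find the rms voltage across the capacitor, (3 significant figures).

8.58 V

X_L = ωL = 55.9 Ω
X_C = 1/(ωC) = 184 Ω
Net reactance X = X_L − X_C = -129 Ω
Z = 137 − j129 Ω
|Z| = √(137² + 129²) = 188 Ω
I = V/|Z| = 46.5 mA
V_C = I·|Z_C| = 0.0465 × 184 = 8.58 V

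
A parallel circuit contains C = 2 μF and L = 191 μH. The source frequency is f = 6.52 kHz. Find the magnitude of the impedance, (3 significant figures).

21.8 Ω

ω = 2πf = 40970 rad/s
X_L = ωL = 7.82 Ω
X_C = 1/(ωC) = 12.2 Ω
Parallel: admittances add. Y = 1/(jωL) + jωC
Y = (0 − j0.0459) S
|Y| = 0.0459 S → |Z| = 1/|Y| = 21.8 Ω, ∠Z = −∠Y = 90.0°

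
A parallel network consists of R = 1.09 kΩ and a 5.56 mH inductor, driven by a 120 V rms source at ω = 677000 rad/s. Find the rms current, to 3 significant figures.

X_L = ωL = 3760 Ω
Parallel: admittances add. Y = 1/R + 1/(jωL)
Y = (0.000917 − j0.000266) S
|Y| = 0.000955 S → |Z| = 1/|Y| = 1050 Ω, ∠Z = −∠Y = 16.1°
I = V/|Z| = 120/1050 = 115 mA

115 mA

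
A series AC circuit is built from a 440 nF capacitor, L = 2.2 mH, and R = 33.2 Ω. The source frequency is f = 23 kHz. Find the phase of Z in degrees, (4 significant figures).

83.73°

ω = 2πf = 144500 rad/s
X_L = ωL = 317.9 Ω
X_C = 1/(ωC) = 15.73 Ω
Net reactance X = X_L − X_C = 302.2 Ω
Z = 33.20 + j302.2 Ω
|Z| = √(33.20² + 302.2²) = 304.0 Ω
∠Z = arctan(302.2/33.20) = 83.73°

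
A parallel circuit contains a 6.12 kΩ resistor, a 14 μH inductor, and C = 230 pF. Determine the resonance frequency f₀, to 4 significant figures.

2.805 MHz

ω₀ = 1/√(LC) = 1/√(1.4e-05 × 2.3e-10) = 1.762e+07 rad/s
f₀ = ω₀/(2π) = 2.805 MHz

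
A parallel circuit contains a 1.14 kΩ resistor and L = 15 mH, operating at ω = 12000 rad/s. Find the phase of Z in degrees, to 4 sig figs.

X_L = ωL = 180.0 Ω
Parallel: admittances add. Y = 1/R + 1/(jωL)
Y = (0.0008772 − j0.005556) S
|Y| = 0.005624 S → |Z| = 1/|Y| = 177.8 Ω, ∠Z = −∠Y = 81.03°

81.03°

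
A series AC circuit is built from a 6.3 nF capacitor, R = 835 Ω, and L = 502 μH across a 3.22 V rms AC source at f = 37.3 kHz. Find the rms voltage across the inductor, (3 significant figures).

0.377 V

ω = 2πf = 234400 rad/s
X_L = ωL = 118 Ω
X_C = 1/(ωC) = 677 Ω
Net reactance X = X_L − X_C = -560 Ω
Z = 835 − j560 Ω
|Z| = √(835² + 560²) = 1010 Ω
I = V/|Z| = 3.20 mA
V_L = I·|Z_L| = 0.00320 × 118 = 0.377 V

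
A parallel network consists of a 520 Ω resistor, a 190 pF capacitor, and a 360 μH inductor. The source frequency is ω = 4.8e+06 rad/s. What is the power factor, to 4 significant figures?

X_L = ωL = 1728 Ω
X_C = 1/(ωC) = 1096 Ω
Parallel: admittances add. Y = 1/R + 1/(jωL) + jωC
Y = (0.001923 + j0.0003333) S
|Y| = 0.001952 S → |Z| = 1/|Y| = 512.4 Ω, ∠Z = −∠Y = -9.832°
cos φ = cos(-9.832°) = 0.9853

0.9853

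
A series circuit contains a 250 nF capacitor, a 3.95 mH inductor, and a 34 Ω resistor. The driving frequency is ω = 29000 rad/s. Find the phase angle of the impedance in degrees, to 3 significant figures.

-34.5°

X_L = ωL = 115 Ω
X_C = 1/(ωC) = 138 Ω
Net reactance X = X_L − X_C = -23.4 Ω
Z = 34.0 − j23.4 Ω
|Z| = √(34.0² + 23.4²) = 41.3 Ω
∠Z = arctan(-23.4/34.0) = -34.5°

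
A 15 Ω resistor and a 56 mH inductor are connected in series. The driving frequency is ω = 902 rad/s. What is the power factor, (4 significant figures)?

X_L = ωL = 50.51 Ω
Z = 15.00 + j50.51 Ω
|Z| = √(15.00² + 50.51²) = 52.69 Ω
∠Z = arctan(50.51/15.00) = 73.46°
cos φ = cos(73.46°) = 0.2847

0.2847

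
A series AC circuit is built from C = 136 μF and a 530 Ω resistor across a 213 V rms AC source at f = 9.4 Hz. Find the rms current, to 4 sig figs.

ω = 2πf = 59.06 rad/s
X_C = 1/(ωC) = 124.5 Ω
Z = 530.0 − j124.5 Ω
|Z| = √(530.0² + 124.5²) = 544.4 Ω
I = V/|Z| = 213/544.4 = 391.2 mA

391.2 mA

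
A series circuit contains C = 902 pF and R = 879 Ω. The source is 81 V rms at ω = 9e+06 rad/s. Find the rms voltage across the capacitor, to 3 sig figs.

11.2 V

X_C = 1/(ωC) = 123 Ω
Z = 879 − j123 Ω
|Z| = √(879² + 123²) = 888 Ω
I = V/|Z| = 91.3 mA
V_C = I·|Z_C| = 0.0913 × 123 = 11.2 V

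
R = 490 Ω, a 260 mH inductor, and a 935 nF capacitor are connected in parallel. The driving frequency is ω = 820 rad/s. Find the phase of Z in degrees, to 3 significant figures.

62.5°

X_L = ωL = 213 Ω
X_C = 1/(ωC) = 1300 Ω
Parallel: admittances add. Y = 1/R + 1/(jωL) + jωC
Y = (0.00204 − j0.00392) S
|Y| = 0.00442 S → |Z| = 1/|Y| = 226 Ω, ∠Z = −∠Y = 62.5°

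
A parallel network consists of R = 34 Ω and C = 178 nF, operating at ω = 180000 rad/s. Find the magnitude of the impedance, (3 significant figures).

23.0 Ω

X_C = 1/(ωC) = 31.2 Ω
Parallel: admittances add. Y = 1/R + jωC
Y = (0.0294 + j0.0320) S
|Y| = 0.0435 S → |Z| = 1/|Y| = 23.0 Ω, ∠Z = −∠Y = -47.4°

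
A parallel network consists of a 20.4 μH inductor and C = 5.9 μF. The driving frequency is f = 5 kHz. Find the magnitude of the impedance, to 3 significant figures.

ω = 2πf = 31420 rad/s
X_L = ωL = 0.641 Ω
X_C = 1/(ωC) = 5.40 Ω
Parallel: admittances add. Y = 1/(jωL) + jωC
Y = (0 − j1.37) S
|Y| = 1.37 S → |Z| = 1/|Y| = 0.727 Ω, ∠Z = −∠Y = 90.0°

0.727 Ω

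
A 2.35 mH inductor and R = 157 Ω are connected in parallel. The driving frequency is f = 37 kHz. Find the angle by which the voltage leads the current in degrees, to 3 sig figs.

16.0°

ω = 2πf = 232500 rad/s
X_L = ωL = 546 Ω
Parallel: admittances add. Y = 1/R + 1/(jωL)
Y = (0.00637 − j0.00183) S
|Y| = 0.00663 S → |Z| = 1/|Y| = 151 Ω, ∠Z = −∠Y = 16.0°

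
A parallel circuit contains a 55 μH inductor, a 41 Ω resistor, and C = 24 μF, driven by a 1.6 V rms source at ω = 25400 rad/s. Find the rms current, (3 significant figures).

174 mA

X_L = ωL = 1.40 Ω
X_C = 1/(ωC) = 1.64 Ω
Parallel: admittances add. Y = 1/R + 1/(jωL) + jωC
Y = (0.0244 − j0.106) S
|Y| = 0.109 S → |Z| = 1/|Y| = 9.18 Ω, ∠Z = −∠Y = 77.1°
I = V/|Z| = 1.6/9.18 = 174 mA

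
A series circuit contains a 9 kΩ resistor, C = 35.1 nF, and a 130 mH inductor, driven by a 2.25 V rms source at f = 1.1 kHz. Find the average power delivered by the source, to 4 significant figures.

ω = 2πf = 6912 rad/s
X_L = ωL = 898.5 Ω
X_C = 1/(ωC) = 4122 Ω
Net reactance X = X_L − X_C = -3224 Ω
Z = 9000 − j3224 Ω
|Z| = √(9000² + 3224²) = 9560 Ω
∠Z = arctan(-3224/9000) = -19.71°
I = V/|Z| = 235.4 μA
P = VI cos φ = 2.25 × 0.0002354 × cos(-19.71°) = 498.5 μW

498.5 μW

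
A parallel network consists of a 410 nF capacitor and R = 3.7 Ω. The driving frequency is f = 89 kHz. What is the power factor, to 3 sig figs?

0.763

ω = 2πf = 559200 rad/s
X_C = 1/(ωC) = 4.36 Ω
Parallel: admittances add. Y = 1/R + jωC
Y = (0.270 + j0.229) S
|Y| = 0.354 S → |Z| = 1/|Y| = 2.82 Ω, ∠Z = −∠Y = -40.3°
cos φ = cos(-40.3°) = 0.763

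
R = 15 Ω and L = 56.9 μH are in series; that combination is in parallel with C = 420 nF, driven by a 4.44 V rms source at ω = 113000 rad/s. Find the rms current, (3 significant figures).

X_L = ωL = 6.43 Ω
X_C = 1/(ωC) = 21.1 Ω
Branch 1 (R+jX_L): Z₁ = 15.0 + j6.43 Ω, |Z₁| = 16.3 Ω
Branch 2 (−jX_C): Z₂ = −j21.1 Ω
Parallel: Z = Z₁Z₂/(Z₁+Z₂), |Z| = 16.4 Ω, ∠Z = -22.5°
I = V/|Z| = 4.44/16.4 = 271 mA

271 mA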